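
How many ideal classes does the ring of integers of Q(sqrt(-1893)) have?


K = Q(sqrt(-1893)). d mod 4 = 3, so D = disc(K) = 4d = -7572
h(K) equals the number of primitive reduced positive-definite forms (a, b, c) = a*x^2 + b*x*y + c*y^2 with b^2 - 4ac = D,
where reduced means |b| <= a <= c, with b >= 0 whenever |b| = a or a = c, and primitive means gcd(a, b, c) = 1.
Reduced forces 3a^2 <= |D| = 7572, so 1 <= a <= 50; b must have the parity of D, and c = (b^2 - D)/(4a) must be an integer >= a.
Enumerate a = 1..50, b in [-a, a]:
  a=1: (1, 0, 1893)  [1]
  a=2: (2, 2, 947)  [1]
  a=3: (3, 0, 631)  [1]
  a=4..5: none
  a=6: (6, 6, 317)  [1]
  a=7: (7, -4, 271), (7, 4, 271)  [2]
  a=8..13: none
  a=14: (14, -10, 137), (14, 10, 137)  [2]
  a=15..18: none
  a=19: (19, -16, 103), (19, 16, 103)  [2]
  a=20: none
  a=21: (21, -18, 94), (21, 18, 94)  [2]
  a=22: none
  a=23: (23, -8, 83), (23, 8, 83)  [2]
  a=24..37: none
  a=38: (38, -22, 53), (38, 22, 53)  [2]
  a=39..41: none
  a=42: (42, -18, 47), (42, 18, 47)  [2]
  a=43..45: none
  a=46: (46, -38, 49), (46, 38, 49)  [2]
  a=47..50: none
Total reduced forms: 1 + 1 + 1 + 1 + 2 + 2 + 2 + 2 + 2 + 2 + 2 + 2 = 20
h = 20

20


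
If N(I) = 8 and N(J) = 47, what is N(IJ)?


N(IJ) = N(I) * N(J)
= 8 * 47
= 376

376


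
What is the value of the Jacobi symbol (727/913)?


Compute (727/913) via quadratic reciprocity:
  reciprocity: (727/913) -> +(913/727)
  reduce: (186/727)
  pull out 2: (2/727) = +1  (since 727 mod 8 = 7)
  reciprocity: (93/727) -> +(727/93)
  reduce: (76/93)
  pull out 2: (2/93) = -1  (since 93 mod 8 = 5)
  pull out 2: (2/93) = -1  (since 93 mod 8 = 5)
  reciprocity: (19/93) -> +(93/19)
  reduce: (17/19)
  reciprocity: (17/19) -> +(19/17)
  reduce: (2/17)
  pull out 2: (2/17) = +1  (since 17 mod 8 = 1)
  (1/17) = 1
Product of signs = 1

1


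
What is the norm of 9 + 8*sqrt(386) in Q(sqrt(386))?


N(a + b*sqrt(d)) = a^2 - d*b^2
= (9)^2 - (386)*(8)^2
= 81 - 24704
= -24623

-24623


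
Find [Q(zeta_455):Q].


The degree equals Euler's totient phi(455).
455 = 5 * 7 * 13
phi(455) = 288

288


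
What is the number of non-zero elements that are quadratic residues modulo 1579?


For prime p, the number of non-zero quadratic residues is (p-1)/2.
= (1579-1)/2
= 789

789


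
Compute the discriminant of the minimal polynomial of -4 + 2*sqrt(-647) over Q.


The element -4 + 2*sqrt(-647) has minimal polynomial:
x^2 + 8*x + 2604
Discriminant = (8)^2 - 4*(2604)
= 64 - 10416
= -10352

-10352


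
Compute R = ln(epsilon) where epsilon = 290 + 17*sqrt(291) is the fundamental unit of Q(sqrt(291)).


epsilon = 290 + 17*sqrt(291)
= 579.9983
R = ln(579.9983)
= 6.3630

6.3630


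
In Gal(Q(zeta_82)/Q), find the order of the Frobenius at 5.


The Frobenius at p in Gal(Q(zeta_n)/Q) = (Z/nZ)* is the class of p, so its order is ord_82(5), the smallest k >= 1 with 5^k = 1 mod 82.
n = 82 = 2 * 41, phi(82) = 40; the order divides phi(n).
Divisors of 40: 1, 2, 4, 5, 8, 10, 20, 40
Repeated squaring mod 82: 5^1 = 5, 5^2 = 25, 5^4 = 51, 5^8 = 59, 5^16 = 37, 5^32 = 57
Test divisors in increasing order:
  k=1: 5^1 = 5 mod 82
  k=2: 5^2 = 25 mod 82
  k=4: 5^4 = 51 mod 82
  k=5: 5^5 = 51 * 5 = 9 mod 82
  k=8: 5^8 = 59 mod 82
  k=10: 5^10 = 59 * 25 = 81 mod 82
  k=20: 5^20 = 37 * 51 = 1 mod 82  <- first divisor giving 1
Order = 20

20


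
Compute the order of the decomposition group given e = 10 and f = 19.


|D_P| = e * f
= 10 * 19
= 190

190


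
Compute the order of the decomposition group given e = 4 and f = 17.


|D_P| = e * f
= 4 * 17
= 68

68


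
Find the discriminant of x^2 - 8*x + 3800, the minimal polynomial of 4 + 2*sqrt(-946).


The element 4 + 2*sqrt(-946) has minimal polynomial:
x^2 - 8*x + 3800
Discriminant = (-8)^2 - 4*(3800)
= 64 - 15200
= -15136

-15136


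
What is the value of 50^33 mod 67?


p = 67 is prime and the exponent is (p-1)/2 = 33, so by Euler's criterion 50^33 = (50/67) = +1 or -1 mod 67.
Compute by square-and-multiply:
  33 = 32 + 1 (binary 100001)
  Repeated squaring mod 67: 50^1 = 50, 50^2 = 21, 50^4 = 39, 50^8 = 47, 50^16 = 65, 50^32 = 4
  50^33 = 50^32 * 50^1 = 4 * 50 mod 67
    4 * 50 = 200 = 66 mod 67
  50^33 = 66 mod 67
Result 66 = p - 1 = -1 mod 67: 50 is a quadratic non-residue mod 67. As a residue in [0, p-1] the value is 66.
50^33 mod 67 = 66

66


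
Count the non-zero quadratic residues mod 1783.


For prime p, the number of non-zero quadratic residues is (p-1)/2.
= (1783-1)/2
= 891

891


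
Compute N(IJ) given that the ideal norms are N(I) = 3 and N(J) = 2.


N(IJ) = N(I) * N(J)
= 3 * 2
= 6

6


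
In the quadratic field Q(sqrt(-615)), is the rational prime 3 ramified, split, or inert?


K = Q(sqrt(-615)). Since d mod 4 = 1, disc(K) = -615.
Check p | disc: -615 mod 3 = 0.
p divides disc, so p ramifies: (p) = P^2 with e=2, f=1, g=1.
Therefore p is ramified.

ramified


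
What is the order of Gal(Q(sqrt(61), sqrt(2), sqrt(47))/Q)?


The 3 square roots of distinct primes are multiplicatively independent over Q,
so [K:Q] = 2^3 and Gal(K/Q) is isomorphic to (Z/2Z)^3.
|Gal| = 2^3 = 8

8


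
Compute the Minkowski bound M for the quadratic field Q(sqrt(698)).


d = 698, d mod 4 = 2, so disc(K) = 4d = 2792; |disc(K)| = 2792
Real quadratic field, so n = 2, s = r2 = 0, r1 = 2
M = (n!/n^n) * (4/pi)^s * sqrt(|disc(K)|) = (2!/2^2) * (4/pi)^0 * sqrt(2792)
= 0.5 * 1.000000 * 52.839379
= 26.4197

26.4197


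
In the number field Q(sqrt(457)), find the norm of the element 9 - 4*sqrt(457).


N(a + b*sqrt(d)) = a^2 - d*b^2
= (9)^2 - (457)*(-4)^2
= 81 - 7312
= -7231

-7231


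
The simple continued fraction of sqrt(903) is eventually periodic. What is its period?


Run the CF algorithm for sqrt(903).
a_0 = floor(sqrt(903)) = 30; set m_0=0, q_0=1.
Recurrence: m' = q*a - m,  q' = (d - m'^2)/q,  a' = floor((a_0 + m')/q').
  step 1: m=30, q=3, a=20
  step 2: m=30, q=1, a=60
a_2 = 2*a_0 = 60, so the period closes here.
sqrt(903) = [30; 20, 60]
Period length = 2

2


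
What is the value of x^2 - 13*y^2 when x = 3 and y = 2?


x^2 - d*y^2
= 3^2 - 13*2^2
= 9 - 52
= -43

-43


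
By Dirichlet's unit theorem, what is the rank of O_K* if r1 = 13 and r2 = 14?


By Dirichlet's unit theorem:
rank = r1 + r2 - 1
= 13 + 14 - 1
= 26

26


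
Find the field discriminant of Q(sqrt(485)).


For K = Q(sqrt(d)) with d squarefree: disc(K) = d if d = 1 mod 4, and disc(K) = 4d if d = 2 or 3 mod 4.
Here d = 485, and d mod 4 = 1.
d = 1 mod 4 (O_K = Z[(1+sqrt(d))/2]), so disc(K) = d = 485

485


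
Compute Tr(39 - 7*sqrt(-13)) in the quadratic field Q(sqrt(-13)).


Tr(a + b*sqrt(d)) = (a + b*sqrt(d)) + (a - b*sqrt(d)) = 2a
= 2 * (39)
= 78

78


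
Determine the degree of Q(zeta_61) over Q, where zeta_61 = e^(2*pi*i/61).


The degree equals Euler's totient phi(61).
61 = 61
phi(61) = 60

60


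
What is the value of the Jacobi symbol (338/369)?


Compute (338/369) via quadratic reciprocity:
  pull out 2: (2/369) = +1  (since 369 mod 8 = 1)
  reciprocity: (169/369) -> +(369/169)
  reduce: (31/169)
  reciprocity: (31/169) -> +(169/31)
  reduce: (14/31)
  pull out 2: (2/31) = +1  (since 31 mod 8 = 7)
  reciprocity: (7/31) -> -(31/7)
  reduce: (3/7)
  reciprocity: (3/7) -> -(7/3)
  reduce: (1/3)
  (1/3) = 1
Product of signs = 1

1


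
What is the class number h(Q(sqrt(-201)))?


K = Q(sqrt(-201)). d mod 4 = 3, so D = disc(K) = 4d = -804
h(K) equals the number of primitive reduced positive-definite forms (a, b, c) = a*x^2 + b*x*y + c*y^2 with b^2 - 4ac = D,
where reduced means |b| <= a <= c, with b >= 0 whenever |b| = a or a = c, and primitive means gcd(a, b, c) = 1.
Reduced forces 3a^2 <= |D| = 804, so 1 <= a <= 16; b must have the parity of D, and c = (b^2 - D)/(4a) must be an integer >= a.
Enumerate a = 1..16, b in [-a, a]:
  a=1: (1, 0, 201)  [1]
  a=2: (2, 2, 101)  [1]
  a=3: (3, 0, 67)  [1]
  a=4: none
  a=5: (5, -4, 41), (5, 4, 41)  [2]
  a=6: (6, 6, 35)  [1]
  a=7: (7, -6, 30), (7, 6, 30)  [2]
  a=8..9: none
  a=10: (10, -6, 21), (10, 6, 21)  [2]
  a=11..13: none
  a=14: (14, -6, 15), (14, 6, 15)  [2]
  a=15..16: none
Total reduced forms: 1 + 1 + 1 + 2 + 1 + 2 + 2 + 2 = 12
h = 12

12


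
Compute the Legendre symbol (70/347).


p = 347 is prime, so compute (70/347) with the reciprocity algorithm (Jacobi-symbol steps: pull out 2s via (2/n), flip via reciprocity, reduce):
  pull out 2: (2/347) = -1  (since 347 mod 8 = 3)
  reciprocity: (35/347) -> -(347/35)
  reduce: (32/35)
  pull out 2: (2/35) = -1  (since 35 mod 8 = 3)
  pull out 2: (2/35) = -1  (since 35 mod 8 = 3)
  pull out 2: (2/35) = -1  (since 35 mod 8 = 3)
  pull out 2: (2/35) = -1  (since 35 mod 8 = 3)
  pull out 2: (2/35) = -1  (since 35 mod 8 = 3)
  (1/35) = 1
Product of signs = -1
(70/347) = -1

-1


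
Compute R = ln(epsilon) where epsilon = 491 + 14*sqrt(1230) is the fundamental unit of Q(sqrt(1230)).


epsilon = 491 + 14*sqrt(1230)
= 981.9990
R = ln(981.9990)
= 6.8896

6.8896


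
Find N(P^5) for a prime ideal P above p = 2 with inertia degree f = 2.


N(P^a) = p^(a*f)
= 2^(5*2)
= 2^10
= 1024

1024


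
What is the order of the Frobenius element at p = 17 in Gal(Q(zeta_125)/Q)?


The Frobenius at p in Gal(Q(zeta_n)/Q) = (Z/nZ)* is the class of p, so its order is ord_125(17), the smallest k >= 1 with 17^k = 1 mod 125.
n = 125 = 5^3, phi(125) = 100; the order divides phi(n).
Divisors of 100: 1, 2, 4, 5, 10, 20, 25, 50, 100
Repeated squaring mod 125: 17^1 = 17, 17^2 = 39, 17^4 = 21, 17^8 = 66, 17^16 = 106, 17^32 = 111, 17^64 = 71
Test divisors in increasing order:
  k=1: 17^1 = 17 mod 125
  k=2: 17^2 = 39 mod 125
  k=4: 17^4 = 21 mod 125
  k=5: 17^5 = 21 * 17 = 107 mod 125
  k=10: 17^10 = 66 * 39 = 74 mod 125
  k=20: 17^20 = 106 * 21 = 101 mod 125
  k=25: 17^25 = 106 * 66 * 17 = 57 mod 125
  k=50: 17^50 = 111 * 106 * 39 = 124 mod 125
  k=100: 17^100 = 71 * 111 * 21 = 1 mod 125  <- first divisor giving 1
Order = 100

100


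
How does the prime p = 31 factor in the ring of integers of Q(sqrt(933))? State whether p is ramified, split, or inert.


K = Q(sqrt(933)). Since d mod 4 = 1, disc(K) = 933.
Check p | disc: 933 mod 31 = 3.
p does not divide disc. Compute Legendre symbol (d/p):
3^((31-1)/2) mod 31 = -1
(d/p) = -1, so p is inert: (p) stays prime with e=1, f=2, g=1.
Therefore p is inert.

inert


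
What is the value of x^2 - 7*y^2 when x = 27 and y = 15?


x^2 - d*y^2
= 27^2 - 7*15^2
= 729 - 1575
= -846

-846


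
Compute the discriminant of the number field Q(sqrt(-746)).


For K = Q(sqrt(d)) with d squarefree: disc(K) = d if d = 1 mod 4, and disc(K) = 4d if d = 2 or 3 mod 4.
Here d = -746, and d mod 4 = 2.
d = 2 mod 4, not 1 (O_K = Z[sqrt(d)]), so disc(K) = 4d = 4 * (-746) = -2984

-2984


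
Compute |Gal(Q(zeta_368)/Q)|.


|Gal(Q(zeta_368)/Q)| = phi(368)
= 176

176


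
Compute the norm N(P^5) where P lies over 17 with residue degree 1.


N(P^a) = p^(a*f)
= 17^(5*1)
= 17^5
= 1419857

1419857


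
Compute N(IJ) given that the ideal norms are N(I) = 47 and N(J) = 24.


N(IJ) = N(I) * N(J)
= 47 * 24
= 1128

1128


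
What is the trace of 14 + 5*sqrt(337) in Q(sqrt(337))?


Tr(a + b*sqrt(d)) = (a + b*sqrt(d)) + (a - b*sqrt(d)) = 2a
= 2 * (14)
= 28

28


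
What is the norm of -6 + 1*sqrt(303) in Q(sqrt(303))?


N(a + b*sqrt(d)) = a^2 - d*b^2
= (-6)^2 - (303)*(1)^2
= 36 - 303
= -267

-267


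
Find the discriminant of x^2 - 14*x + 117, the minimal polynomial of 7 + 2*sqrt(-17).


The element 7 + 2*sqrt(-17) has minimal polynomial:
x^2 - 14*x + 117
Discriminant = (-14)^2 - 4*(117)
= 196 - 468
= -272

-272


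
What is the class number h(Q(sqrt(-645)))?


K = Q(sqrt(-645)). d mod 4 = 3, so D = disc(K) = 4d = -2580
h(K) equals the number of primitive reduced positive-definite forms (a, b, c) = a*x^2 + b*x*y + c*y^2 with b^2 - 4ac = D,
where reduced means |b| <= a <= c, with b >= 0 whenever |b| = a or a = c, and primitive means gcd(a, b, c) = 1.
Reduced forces 3a^2 <= |D| = 2580, so 1 <= a <= 29; b must have the parity of D, and c = (b^2 - D)/(4a) must be an integer >= a.
Enumerate a = 1..29, b in [-a, a]:
  a=1: (1, 0, 645)  [1]
  a=2: (2, 2, 323)  [1]
  a=3: (3, 0, 215)  [1]
  a=4: none
  a=5: (5, 0, 129)  [1]
  a=6: (6, 6, 109)  [1]
  a=7..9: none
  a=10: (10, 10, 67)  [1]
  a=11: (11, -4, 59), (11, 4, 59)  [2]
  a=12..14: none
  a=15: (15, 0, 43)  [1]
  a=16: none
  a=17: (17, -2, 38), (17, 2, 38)  [2]
  a=18: none
  a=19: (19, -2, 34), (19, 2, 34)  [2]
  a=20..21: none
  a=22: (22, -18, 33), (22, 18, 33)  [2]
  a=23..28: none
  a=29: (29, 28, 29)  [1]
Total reduced forms: 1 + 1 + 1 + 1 + 1 + 1 + 2 + 1 + 2 + 2 + 2 + 1 = 16
h = 16

16


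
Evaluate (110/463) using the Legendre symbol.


p = 463 is prime, so compute (110/463) with the reciprocity algorithm (Jacobi-symbol steps: pull out 2s via (2/n), flip via reciprocity, reduce):
  pull out 2: (2/463) = +1  (since 463 mod 8 = 7)
  reciprocity: (55/463) -> -(463/55)
  reduce: (23/55)
  reciprocity: (23/55) -> -(55/23)
  reduce: (9/23)
  reciprocity: (9/23) -> +(23/9)
  reduce: (5/9)
  reciprocity: (5/9) -> +(9/5)
  reduce: (4/5)
  pull out 2: (2/5) = -1  (since 5 mod 8 = 5)
  pull out 2: (2/5) = -1  (since 5 mod 8 = 5)
  (1/5) = 1
Product of signs = 1
(110/463) = 1

1


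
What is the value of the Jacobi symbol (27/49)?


Compute (27/49) via quadratic reciprocity:
  reciprocity: (27/49) -> +(49/27)
  reduce: (22/27)
  pull out 2: (2/27) = -1  (since 27 mod 8 = 3)
  reciprocity: (11/27) -> -(27/11)
  reduce: (5/11)
  reciprocity: (5/11) -> +(11/5)
  reduce: (1/5)
  (1/5) = 1
Product of signs = 1

1


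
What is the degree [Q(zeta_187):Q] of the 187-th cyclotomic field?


The degree equals Euler's totient phi(187).
187 = 11 * 17
phi(187) = 160

160


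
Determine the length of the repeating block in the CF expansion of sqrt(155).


Run the CF algorithm for sqrt(155).
a_0 = floor(sqrt(155)) = 12; set m_0=0, q_0=1.
Recurrence: m' = q*a - m,  q' = (d - m'^2)/q,  a' = floor((a_0 + m')/q').
  step 1: m=12, q=11, a=2
  step 2: m=10, q=5, a=4
  step 3: m=10, q=11, a=2
  step 4: m=12, q=1, a=24
a_4 = 2*a_0 = 24, so the period closes here.
sqrt(155) = [12; 2, 4, 2, 24]
Period length = 4

4


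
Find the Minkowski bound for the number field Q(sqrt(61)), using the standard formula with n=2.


d = 61, d mod 4 = 1, so disc(K) = d = 61; |disc(K)| = 61
Real quadratic field, so n = 2, s = r2 = 0, r1 = 2
M = (n!/n^n) * (4/pi)^s * sqrt(|disc(K)|) = (2!/2^2) * (4/pi)^0 * sqrt(61)
= 0.5 * 1.000000 * 7.810250
= 3.9051

3.9051


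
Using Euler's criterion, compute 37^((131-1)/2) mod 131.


p = 131 is prime and the exponent is (p-1)/2 = 65, so by Euler's criterion 37^65 = (37/131) = +1 or -1 mod 131.
Compute by square-and-multiply:
  65 = 64 + 1 (binary 1000001)
  Repeated squaring mod 131: 37^1 = 37, 37^2 = 59, 37^4 = 75, 37^8 = 123, 37^16 = 64, 37^32 = 35, 37^64 = 46
  37^65 = 37^64 * 37^1 = 46 * 37 mod 131
    46 * 37 = 1702 = 130 mod 131
  37^65 = 130 mod 131
Result 130 = p - 1 = -1 mod 131: 37 is a quadratic non-residue mod 131. As a residue in [0, p-1] the value is 130.
37^65 mod 131 = 130

130


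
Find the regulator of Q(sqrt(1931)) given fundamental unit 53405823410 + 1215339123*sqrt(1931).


epsilon = 53405823410 + 1215339123*sqrt(1931)
= 1.0681e+11
R = ln(1.0681e+11)
= 25.3943

25.3943


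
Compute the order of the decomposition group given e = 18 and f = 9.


|D_P| = e * f
= 18 * 9
= 162

162


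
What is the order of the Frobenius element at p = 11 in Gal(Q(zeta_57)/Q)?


The Frobenius at p in Gal(Q(zeta_n)/Q) = (Z/nZ)* is the class of p, so its order is ord_57(11), the smallest k >= 1 with 11^k = 1 mod 57.
n = 57 = 3 * 19, phi(57) = 36; the order divides phi(n).
Divisors of 36: 1, 2, 3, 4, 6, 9, 12, 18, 36
Repeated squaring mod 57: 11^1 = 11, 11^2 = 7, 11^4 = 49, 11^8 = 7, 11^16 = 49, 11^32 = 7
Test divisors in increasing order:
  k=1: 11^1 = 11 mod 57
  k=2: 11^2 = 7 mod 57
  k=3: 11^3 = 7 * 11 = 20 mod 57
  k=4: 11^4 = 49 mod 57
  k=6: 11^6 = 49 * 7 = 1 mod 57  <- first divisor giving 1
Order = 6

6


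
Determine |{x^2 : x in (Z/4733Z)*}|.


For prime p, the number of non-zero quadratic residues is (p-1)/2.
= (4733-1)/2
= 2366

2366


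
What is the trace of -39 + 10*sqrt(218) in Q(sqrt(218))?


Tr(a + b*sqrt(d)) = (a + b*sqrt(d)) + (a - b*sqrt(d)) = 2a
= 2 * (-39)
= -78

-78


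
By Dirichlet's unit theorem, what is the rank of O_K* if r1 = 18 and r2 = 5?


By Dirichlet's unit theorem:
rank = r1 + r2 - 1
= 18 + 5 - 1
= 22

22


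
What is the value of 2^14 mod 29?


p = 29 is prime and the exponent is (p-1)/2 = 14, so by Euler's criterion 2^14 = (2/29) = +1 or -1 mod 29.
Compute by square-and-multiply:
  14 = 8 + 4 + 2 (binary 1110)
  Repeated squaring mod 29: 2^1 = 2, 2^2 = 4, 2^4 = 16, 2^8 = 24
  2^14 = 2^8 * 2^4 * 2^2 = 24 * 16 * 4 mod 29
    24 * 16 = 384 = 7 mod 29
    7 * 4 = 28 = 28 mod 29
  2^14 = 28 mod 29
Result 28 = p - 1 = -1 mod 29: 2 is a quadratic non-residue mod 29. As a residue in [0, p-1] the value is 28.
2^14 mod 29 = 28

28


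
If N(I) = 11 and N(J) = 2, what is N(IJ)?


N(IJ) = N(I) * N(J)
= 11 * 2
= 22

22


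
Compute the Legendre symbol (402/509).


p = 509 is prime, so compute (402/509) with the reciprocity algorithm (Jacobi-symbol steps: pull out 2s via (2/n), flip via reciprocity, reduce):
  pull out 2: (2/509) = -1  (since 509 mod 8 = 5)
  reciprocity: (201/509) -> +(509/201)
  reduce: (107/201)
  reciprocity: (107/201) -> +(201/107)
  reduce: (94/107)
  pull out 2: (2/107) = -1  (since 107 mod 8 = 3)
  reciprocity: (47/107) -> -(107/47)
  reduce: (13/47)
  reciprocity: (13/47) -> +(47/13)
  reduce: (8/13)
  pull out 2: (2/13) = -1  (since 13 mod 8 = 5)
  pull out 2: (2/13) = -1  (since 13 mod 8 = 5)
  pull out 2: (2/13) = -1  (since 13 mod 8 = 5)
  (1/13) = 1
Product of signs = 1
(402/509) = 1

1


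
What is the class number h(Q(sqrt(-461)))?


K = Q(sqrt(-461)). d mod 4 = 3, so D = disc(K) = 4d = -1844
h(K) equals the number of primitive reduced positive-definite forms (a, b, c) = a*x^2 + b*x*y + c*y^2 with b^2 - 4ac = D,
where reduced means |b| <= a <= c, with b >= 0 whenever |b| = a or a = c, and primitive means gcd(a, b, c) = 1.
Reduced forces 3a^2 <= |D| = 1844, so 1 <= a <= 24; b must have the parity of D, and c = (b^2 - D)/(4a) must be an integer >= a.
Enumerate a = 1..24, b in [-a, a]:
  a=1: (1, 0, 461)  [1]
  a=2: (2, 2, 231)  [1]
  a=3: (3, -2, 154), (3, 2, 154)  [2]
  a=4: none
  a=5: (5, -4, 93), (5, 4, 93)  [2]
  a=6: (6, -2, 77), (6, 2, 77)  [2]
  a=7: (7, -2, 66), (7, 2, 66)  [2]
  a=8: none
  a=9: (9, -8, 53), (9, 8, 53)  [2]
  a=10: (10, -6, 47), (10, 6, 47)  [2]
  a=11: (11, -2, 42), (11, 2, 42)  [2]
  a=12..13: none
  a=14: (14, -2, 33), (14, 2, 33)  [2]
  a=15: (15, -14, 34), (15, -4, 31), (15, 4, 31), (15, 14, 34)  [4]
  a=16: none
  a=17: (17, -14, 30), (17, 14, 30)  [2]
  a=18: (18, -10, 27), (18, 10, 27)  [2]
  a=19..20: none
  a=21: (21, -16, 25), (21, -2, 22), (21, 2, 22), (21, 16, 25)  [4]
  a=22..24: none
Total reduced forms: 1 + 1 + 2 + 2 + 2 + 2 + 2 + 2 + 2 + 2 + 4 + 2 + 2 + 4 = 30
h = 30

30


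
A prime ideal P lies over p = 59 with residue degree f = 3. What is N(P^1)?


N(P^a) = p^(a*f)
= 59^(1*3)
= 59^3
= 205379

205379


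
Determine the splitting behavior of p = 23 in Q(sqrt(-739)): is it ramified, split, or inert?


K = Q(sqrt(-739)). Since d mod 4 = 1, disc(K) = -739.
Check p | disc: -739 mod 23 = 20.
p does not divide disc. Compute Legendre symbol (d/p):
20^((23-1)/2) mod 23 = -1
(d/p) = -1, so p is inert: (p) stays prime with e=1, f=2, g=1.
Therefore p is inert.

inert


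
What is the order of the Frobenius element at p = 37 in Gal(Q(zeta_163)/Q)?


The Frobenius at p in Gal(Q(zeta_n)/Q) = (Z/nZ)* is the class of p, so its order is ord_163(37), the smallest k >= 1 with 37^k = 1 mod 163.
n = 163 = 163, phi(163) = 162; the order divides phi(n).
Divisors of 162: 1, 2, 3, 6, 9, 18, 27, 54, 81, 162
Repeated squaring mod 163: 37^1 = 37, 37^2 = 65, 37^4 = 150, 37^8 = 6, 37^16 = 36, 37^32 = 155, 37^64 = 64, 37^128 = 21
Test divisors in increasing order:
  k=1: 37^1 = 37 mod 163
  k=2: 37^2 = 65 mod 163
  k=3: 37^3 = 65 * 37 = 123 mod 163
  k=6: 37^6 = 150 * 65 = 133 mod 163
  k=9: 37^9 = 6 * 37 = 59 mod 163
  k=18: 37^18 = 36 * 65 = 58 mod 163
  k=27: 37^27 = 36 * 6 * 65 * 37 = 162 mod 163
  k=54: 37^54 = 155 * 36 * 150 * 65 = 1 mod 163  <- first divisor giving 1
Order = 54

54


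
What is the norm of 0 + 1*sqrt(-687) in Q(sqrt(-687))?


N(a + b*sqrt(d)) = a^2 - d*b^2
= (0)^2 - (-687)*(1)^2
= 0 + 687
= 687

687


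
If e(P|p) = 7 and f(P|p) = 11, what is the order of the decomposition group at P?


|D_P| = e * f
= 7 * 11
= 77

77


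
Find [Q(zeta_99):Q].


The degree equals Euler's totient phi(99).
99 = 3^2 * 11
phi(99) = 60

60


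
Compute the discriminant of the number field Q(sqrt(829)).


For K = Q(sqrt(d)) with d squarefree: disc(K) = d if d = 1 mod 4, and disc(K) = 4d if d = 2 or 3 mod 4.
Here d = 829, and d mod 4 = 1.
d = 1 mod 4 (O_K = Z[(1+sqrt(d))/2]), so disc(K) = d = 829

829


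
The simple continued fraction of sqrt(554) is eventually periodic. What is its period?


Run the CF algorithm for sqrt(554).
a_0 = floor(sqrt(554)) = 23; set m_0=0, q_0=1.
Recurrence: m' = q*a - m,  q' = (d - m'^2)/q,  a' = floor((a_0 + m')/q').
  step 1: m=23, q=25, a=1
  step 2: m=2, q=22, a=1
  step 3: m=20, q=7, a=6
  step 4: m=22, q=10, a=4
  step 5: m=18, q=23, a=1
  step 6: m=5, q=23, a=1
  step 7: m=18, q=10, a=4
  step 8: m=22, q=7, a=6
  step 9: m=20, q=22, a=1
  step 10: m=2, q=25, a=1
  step 11: m=23, q=1, a=46
a_11 = 2*a_0 = 46, so the period closes here.
sqrt(554) = [23; 1, 1, 6, 4, 1, 1, 4, 6, 1, 1, 46]
Period length = 11

11


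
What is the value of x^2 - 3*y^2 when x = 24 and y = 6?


x^2 - d*y^2
= 24^2 - 3*6^2
= 576 - 108
= 468

468


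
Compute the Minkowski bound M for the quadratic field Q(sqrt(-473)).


d = -473, d mod 4 = 3, so disc(K) = 4d = -1892; |disc(K)| = 1892
Imaginary quadratic field, so n = 2, s = r2 = 1, r1 = 0
M = (n!/n^n) * (4/pi)^s * sqrt(|disc(K)|) = (2!/2^2) * (4/pi)^1 * sqrt(1892)
= 0.5 * 1.273240 * 43.497126
= 27.6911

27.6911


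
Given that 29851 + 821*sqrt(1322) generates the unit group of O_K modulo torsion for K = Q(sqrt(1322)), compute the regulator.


epsilon = 29851 + 821*sqrt(1322)
= 59702.0000
R = ln(59702.0000)
= 10.9971

10.9971


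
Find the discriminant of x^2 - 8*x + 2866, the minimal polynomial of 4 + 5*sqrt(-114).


The element 4 + 5*sqrt(-114) has minimal polynomial:
x^2 - 8*x + 2866
Discriminant = (-8)^2 - 4*(2866)
= 64 - 11464
= -11400

-11400


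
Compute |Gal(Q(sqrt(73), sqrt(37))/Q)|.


The 2 square roots of distinct primes are multiplicatively independent over Q,
so [K:Q] = 2^2 and Gal(K/Q) is isomorphic to (Z/2Z)^2.
|Gal| = 2^2 = 4

4


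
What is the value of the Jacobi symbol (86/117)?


Compute (86/117) via quadratic reciprocity:
  pull out 2: (2/117) = -1  (since 117 mod 8 = 5)
  reciprocity: (43/117) -> +(117/43)
  reduce: (31/43)
  reciprocity: (31/43) -> -(43/31)
  reduce: (12/31)
  pull out 2: (2/31) = +1  (since 31 mod 8 = 7)
  pull out 2: (2/31) = +1  (since 31 mod 8 = 7)
  reciprocity: (3/31) -> -(31/3)
  reduce: (1/3)
  (1/3) = 1
Product of signs = -1

-1


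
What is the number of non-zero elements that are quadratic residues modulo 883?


For prime p, the number of non-zero quadratic residues is (p-1)/2.
= (883-1)/2
= 441

441


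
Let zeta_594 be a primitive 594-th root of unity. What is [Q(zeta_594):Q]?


The degree equals Euler's totient phi(594).
594 = 2 * 3^3 * 11
phi(594) = 180

180


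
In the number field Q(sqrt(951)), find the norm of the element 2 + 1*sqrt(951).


N(a + b*sqrt(d)) = a^2 - d*b^2
= (2)^2 - (951)*(1)^2
= 4 - 951
= -947

-947


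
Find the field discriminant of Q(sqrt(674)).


For K = Q(sqrt(d)) with d squarefree: disc(K) = d if d = 1 mod 4, and disc(K) = 4d if d = 2 or 3 mod 4.
Here d = 674, and d mod 4 = 2.
d = 2 mod 4, not 1 (O_K = Z[sqrt(d)]), so disc(K) = 4d = 4 * (674) = 2696

2696


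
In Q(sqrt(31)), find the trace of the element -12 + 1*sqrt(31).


Tr(a + b*sqrt(d)) = (a + b*sqrt(d)) + (a - b*sqrt(d)) = 2a
= 2 * (-12)
= -24

-24


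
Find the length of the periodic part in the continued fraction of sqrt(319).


Run the CF algorithm for sqrt(319).
a_0 = floor(sqrt(319)) = 17; set m_0=0, q_0=1.
Recurrence: m' = q*a - m,  q' = (d - m'^2)/q,  a' = floor((a_0 + m')/q').
  step 1: m=17, q=30, a=1
  step 2: m=13, q=5, a=6
  step 3: m=17, q=6, a=5
  step 4: m=13, q=25, a=1
  step 5: m=12, q=7, a=4
  step 6: m=16, q=9, a=3
  step 7: m=11, q=22, a=1
  step 8: m=11, q=9, a=3
  step 9: m=16, q=7, a=4
  step 10: m=12, q=25, a=1
  step 11: m=13, q=6, a=5
  step 12: m=17, q=5, a=6
  step 13: m=13, q=30, a=1
  step 14: m=17, q=1, a=34
a_14 = 2*a_0 = 34, so the period closes here.
sqrt(319) = [17; 1, 6, 5, 1, 4, 3, 1, 3, 4, 1, 5, 6, 1, 34]
Period length = 14

14


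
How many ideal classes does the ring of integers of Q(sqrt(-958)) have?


K = Q(sqrt(-958)). d mod 4 = 2, so D = disc(K) = 4d = -3832
h(K) equals the number of primitive reduced positive-definite forms (a, b, c) = a*x^2 + b*x*y + c*y^2 with b^2 - 4ac = D,
where reduced means |b| <= a <= c, with b >= 0 whenever |b| = a or a = c, and primitive means gcd(a, b, c) = 1.
Reduced forces 3a^2 <= |D| = 3832, so 1 <= a <= 35; b must have the parity of D, and c = (b^2 - D)/(4a) must be an integer >= a.
Enumerate a = 1..35, b in [-a, a]:
  a=1: (1, 0, 958)  [1]
  a=2: (2, 0, 479)  [1]
  a=3..6: none
  a=7: (7, -2, 137), (7, 2, 137)  [2]
  a=8..12: none
  a=13: (13, -4, 74), (13, 4, 74)  [2]
  a=14: (14, -12, 71), (14, 12, 71)  [2]
  a=15..18: none
  a=19: (19, -14, 53), (19, 14, 53)  [2]
  a=20..22: none
  a=23: (23, -20, 46), (23, 20, 46)  [2]
  a=24..25: none
  a=26: (26, -4, 37), (26, 4, 37)  [2]
  a=27..28: none
  a=29: (29, -24, 38), (29, 24, 38)  [2]
  a=30..35: none
Total reduced forms: 1 + 1 + 2 + 2 + 2 + 2 + 2 + 2 + 2 = 16
h = 16

16


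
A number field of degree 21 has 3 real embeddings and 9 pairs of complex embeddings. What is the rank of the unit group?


By Dirichlet's unit theorem:
rank = r1 + r2 - 1
= 3 + 9 - 1
= 11

11


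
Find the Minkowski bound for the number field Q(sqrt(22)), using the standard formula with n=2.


d = 22, d mod 4 = 2, so disc(K) = 4d = 88; |disc(K)| = 88
Real quadratic field, so n = 2, s = r2 = 0, r1 = 2
M = (n!/n^n) * (4/pi)^s * sqrt(|disc(K)|) = (2!/2^2) * (4/pi)^0 * sqrt(88)
= 0.5 * 1.000000 * 9.380832
= 4.6904

4.6904


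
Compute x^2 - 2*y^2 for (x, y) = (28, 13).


x^2 - d*y^2
= 28^2 - 2*13^2
= 784 - 338
= 446

446


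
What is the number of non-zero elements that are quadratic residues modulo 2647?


For prime p, the number of non-zero quadratic residues is (p-1)/2.
= (2647-1)/2
= 1323

1323


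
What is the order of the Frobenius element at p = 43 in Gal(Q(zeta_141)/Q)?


The Frobenius at p in Gal(Q(zeta_n)/Q) = (Z/nZ)* is the class of p, so its order is ord_141(43), the smallest k >= 1 with 43^k = 1 mod 141.
n = 141 = 3 * 47, phi(141) = 92; the order divides phi(n).
Divisors of 92: 1, 2, 4, 23, 46, 92
Repeated squaring mod 141: 43^1 = 43, 43^2 = 16, 43^4 = 115, 43^8 = 112, 43^16 = 136, 43^32 = 25, 43^64 = 61
Test divisors in increasing order:
  k=1: 43^1 = 43 mod 141
  k=2: 43^2 = 16 mod 141
  k=4: 43^4 = 115 mod 141
  k=23: 43^23 = 136 * 115 * 16 * 43 = 46 mod 141
  k=46: 43^46 = 25 * 112 * 115 * 16 = 1 mod 141  <- first divisor giving 1
Order = 46

46


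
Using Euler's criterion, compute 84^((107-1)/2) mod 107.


p = 107 is prime and the exponent is (p-1)/2 = 53, so by Euler's criterion 84^53 = (84/107) = +1 or -1 mod 107.
Compute by square-and-multiply:
  53 = 32 + 16 + 4 + 1 (binary 110101)
  Repeated squaring mod 107: 84^1 = 84, 84^2 = 101, 84^4 = 36, 84^8 = 12, 84^16 = 37, 84^32 = 85
  84^53 = 84^32 * 84^16 * 84^4 * 84^1 = 85 * 37 * 36 * 84 mod 107
    85 * 37 = 3145 = 42 mod 107
    42 * 36 = 1512 = 14 mod 107
    14 * 84 = 1176 = 106 mod 107
  84^53 = 106 mod 107
Result 106 = p - 1 = -1 mod 107: 84 is a quadratic non-residue mod 107. As a residue in [0, p-1] the value is 106.
84^53 mod 107 = 106

106


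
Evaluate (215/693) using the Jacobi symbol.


Compute (215/693) via quadratic reciprocity:
  reciprocity: (215/693) -> +(693/215)
  reduce: (48/215)
  pull out 2: (2/215) = +1  (since 215 mod 8 = 7)
  pull out 2: (2/215) = +1  (since 215 mod 8 = 7)
  pull out 2: (2/215) = +1  (since 215 mod 8 = 7)
  pull out 2: (2/215) = +1  (since 215 mod 8 = 7)
  reciprocity: (3/215) -> -(215/3)
  reduce: (2/3)
  pull out 2: (2/3) = -1  (since 3 mod 8 = 3)
  (1/3) = 1
Product of signs = 1

1


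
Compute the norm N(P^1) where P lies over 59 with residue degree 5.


N(P^a) = p^(a*f)
= 59^(1*5)
= 59^5
= 714924299

714924299


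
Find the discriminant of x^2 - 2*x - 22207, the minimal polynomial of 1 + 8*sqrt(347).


The element 1 + 8*sqrt(347) has minimal polynomial:
x^2 - 2*x - 22207
Discriminant = (-2)^2 - 4*(-22207)
= 4 + 88828
= 88832

88832


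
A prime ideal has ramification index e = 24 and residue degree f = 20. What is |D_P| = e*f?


|D_P| = e * f
= 24 * 20
= 480

480


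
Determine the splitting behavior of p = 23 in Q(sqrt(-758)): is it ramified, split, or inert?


K = Q(sqrt(-758)). Since d mod 4 = 2, disc(K) = -3032.
Check p | disc: -3032 mod 23 = 4.
p does not divide disc. Compute Legendre symbol (d/p):
1^((23-1)/2) mod 23 = 1
(d/p) = 1, so p splits: (p) = P*P' with e=1, f=1, g=2.
Therefore p is split.

split


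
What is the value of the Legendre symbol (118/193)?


p = 193 is prime, so compute (118/193) with the reciprocity algorithm (Jacobi-symbol steps: pull out 2s via (2/n), flip via reciprocity, reduce):
  pull out 2: (2/193) = +1  (since 193 mod 8 = 1)
  reciprocity: (59/193) -> +(193/59)
  reduce: (16/59)
  pull out 2: (2/59) = -1  (since 59 mod 8 = 3)
  pull out 2: (2/59) = -1  (since 59 mod 8 = 3)
  pull out 2: (2/59) = -1  (since 59 mod 8 = 3)
  pull out 2: (2/59) = -1  (since 59 mod 8 = 3)
  (1/59) = 1
Product of signs = 1
(118/193) = 1

1


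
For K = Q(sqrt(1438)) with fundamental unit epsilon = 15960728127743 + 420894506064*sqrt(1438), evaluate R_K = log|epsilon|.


epsilon = 15960728127743 + 420894506064*sqrt(1438)
= 3.1921e+13
R = ln(3.1921e+13)
= 31.0943

31.0943


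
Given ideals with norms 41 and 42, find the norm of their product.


N(IJ) = N(I) * N(J)
= 41 * 42
= 1722

1722


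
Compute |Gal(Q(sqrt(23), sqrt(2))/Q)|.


The 2 square roots of distinct primes are multiplicatively independent over Q,
so [K:Q] = 2^2 and Gal(K/Q) is isomorphic to (Z/2Z)^2.
|Gal| = 2^2 = 4

4


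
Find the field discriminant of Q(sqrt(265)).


For K = Q(sqrt(d)) with d squarefree: disc(K) = d if d = 1 mod 4, and disc(K) = 4d if d = 2 or 3 mod 4.
Here d = 265, and d mod 4 = 1.
d = 1 mod 4 (O_K = Z[(1+sqrt(d))/2]), so disc(K) = d = 265

265


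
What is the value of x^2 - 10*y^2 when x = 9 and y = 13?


x^2 - d*y^2
= 9^2 - 10*13^2
= 81 - 1690
= -1609

-1609


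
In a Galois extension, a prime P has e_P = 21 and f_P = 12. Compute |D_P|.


|D_P| = e * f
= 21 * 12
= 252

252


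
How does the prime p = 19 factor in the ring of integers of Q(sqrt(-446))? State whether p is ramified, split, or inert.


K = Q(sqrt(-446)). Since d mod 4 = 2, disc(K) = -1784.
Check p | disc: -1784 mod 19 = 2.
p does not divide disc. Compute Legendre symbol (d/p):
10^((19-1)/2) mod 19 = -1
(d/p) = -1, so p is inert: (p) stays prime with e=1, f=2, g=1.
Therefore p is inert.

inert


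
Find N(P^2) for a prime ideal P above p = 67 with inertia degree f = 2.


N(P^a) = p^(a*f)
= 67^(2*2)
= 67^4
= 20151121

20151121


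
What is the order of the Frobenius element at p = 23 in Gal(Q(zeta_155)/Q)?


The Frobenius at p in Gal(Q(zeta_n)/Q) = (Z/nZ)* is the class of p, so its order is ord_155(23), the smallest k >= 1 with 23^k = 1 mod 155.
n = 155 = 5 * 31, phi(155) = 120; the order divides phi(n).
Divisors of 120: 1, 2, 3, 4, 5, 6, 8, 10, 12, 15, 20, 24, 30, 40, 60, 120
Repeated squaring mod 155: 23^1 = 23, 23^2 = 64, 23^4 = 66, 23^8 = 16, 23^16 = 101, 23^32 = 126, 23^64 = 66
Test divisors in increasing order:
  k=1: 23^1 = 23 mod 155
  k=2: 23^2 = 64 mod 155
  k=3: 23^3 = 64 * 23 = 77 mod 155
  k=4: 23^4 = 66 mod 155
  k=5: 23^5 = 66 * 23 = 123 mod 155
  k=6: 23^6 = 66 * 64 = 39 mod 155
  k=8: 23^8 = 16 mod 155
  k=10: 23^10 = 16 * 64 = 94 mod 155
  k=12: 23^12 = 16 * 66 = 126 mod 155
  k=15: 23^15 = 16 * 66 * 64 * 23 = 92 mod 155
  k=20: 23^20 = 101 * 66 = 1 mod 155  <- first divisor giving 1
Order = 20

20


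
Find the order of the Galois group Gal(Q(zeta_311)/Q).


|Gal(Q(zeta_311)/Q)| = phi(311)
= 310

310


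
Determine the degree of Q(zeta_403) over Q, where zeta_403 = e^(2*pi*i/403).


The degree equals Euler's totient phi(403).
403 = 13 * 31
phi(403) = 360

360


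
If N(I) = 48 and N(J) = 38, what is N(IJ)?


N(IJ) = N(I) * N(J)
= 48 * 38
= 1824

1824


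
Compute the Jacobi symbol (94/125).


Compute (94/125) via quadratic reciprocity:
  pull out 2: (2/125) = -1  (since 125 mod 8 = 5)
  reciprocity: (47/125) -> +(125/47)
  reduce: (31/47)
  reciprocity: (31/47) -> -(47/31)
  reduce: (16/31)
  pull out 2: (2/31) = +1  (since 31 mod 8 = 7)
  pull out 2: (2/31) = +1  (since 31 mod 8 = 7)
  pull out 2: (2/31) = +1  (since 31 mod 8 = 7)
  pull out 2: (2/31) = +1  (since 31 mod 8 = 7)
  (1/31) = 1
Product of signs = 1

1


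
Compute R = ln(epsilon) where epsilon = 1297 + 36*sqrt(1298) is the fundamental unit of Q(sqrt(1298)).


epsilon = 1297 + 36*sqrt(1298)
= 2593.9996
R = ln(2593.9996)
= 7.8610

7.8610


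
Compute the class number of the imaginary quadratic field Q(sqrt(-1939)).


K = Q(sqrt(-1939)). d mod 4 = 1, so D = disc(K) = d = -1939
h(K) equals the number of primitive reduced positive-definite forms (a, b, c) = a*x^2 + b*x*y + c*y^2 with b^2 - 4ac = D,
where reduced means |b| <= a <= c, with b >= 0 whenever |b| = a or a = c, and primitive means gcd(a, b, c) = 1.
Reduced forces 3a^2 <= |D| = 1939, so 1 <= a <= 25; b must have the parity of D, and c = (b^2 - D)/(4a) must be an integer >= a.
Enumerate a = 1..25, b in [-a, a]:
  a=1: (1, 1, 485)  [1]
  a=2..4: none
  a=5: (5, -1, 97), (5, 1, 97)  [2]
  a=6: none
  a=7: (7, 7, 71)  [1]
  a=8..16: none
  a=17: (17, -13, 31), (17, 13, 31)  [2]
  a=18..22: none
  a=23: (23, -19, 25), (23, 19, 25)  [2]
  a=24..25: none
Total reduced forms: 1 + 2 + 1 + 2 + 2 = 8
h = 8

8


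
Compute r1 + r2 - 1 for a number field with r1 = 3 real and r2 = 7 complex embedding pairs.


By Dirichlet's unit theorem:
rank = r1 + r2 - 1
= 3 + 7 - 1
= 9

9


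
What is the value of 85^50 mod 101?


p = 101 is prime and the exponent is (p-1)/2 = 50, so by Euler's criterion 85^50 = (85/101) = +1 or -1 mod 101.
Compute by square-and-multiply:
  50 = 32 + 16 + 2 (binary 110010)
  Repeated squaring mod 101: 85^1 = 85, 85^2 = 54, 85^4 = 88, 85^8 = 68, 85^16 = 79, 85^32 = 80
  85^50 = 85^32 * 85^16 * 85^2 = 80 * 79 * 54 mod 101
    80 * 79 = 6320 = 58 mod 101
    58 * 54 = 3132 = 1 mod 101
  85^50 = 1 mod 101
Result 1: 85 is a quadratic residue mod 101.
85^50 mod 101 = 1

1


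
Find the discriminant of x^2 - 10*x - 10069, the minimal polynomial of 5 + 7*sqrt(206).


The element 5 + 7*sqrt(206) has minimal polynomial:
x^2 - 10*x - 10069
Discriminant = (-10)^2 - 4*(-10069)
= 100 + 40276
= 40376

40376


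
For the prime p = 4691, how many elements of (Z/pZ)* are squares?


For prime p, the number of non-zero quadratic residues is (p-1)/2.
= (4691-1)/2
= 2345

2345


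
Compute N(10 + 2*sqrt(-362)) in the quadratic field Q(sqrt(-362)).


N(a + b*sqrt(d)) = a^2 - d*b^2
= (10)^2 - (-362)*(2)^2
= 100 + 1448
= 1548

1548


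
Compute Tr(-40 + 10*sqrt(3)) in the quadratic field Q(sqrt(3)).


Tr(a + b*sqrt(d)) = (a + b*sqrt(d)) + (a - b*sqrt(d)) = 2a
= 2 * (-40)
= -80

-80


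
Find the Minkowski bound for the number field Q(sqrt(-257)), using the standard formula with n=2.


d = -257, d mod 4 = 3, so disc(K) = 4d = -1028; |disc(K)| = 1028
Imaginary quadratic field, so n = 2, s = r2 = 1, r1 = 0
M = (n!/n^n) * (4/pi)^s * sqrt(|disc(K)|) = (2!/2^2) * (4/pi)^1 * sqrt(1028)
= 0.5 * 1.273240 * 32.062439
= 20.4116

20.4116


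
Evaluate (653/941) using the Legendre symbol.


p = 941 is prime, so compute (653/941) with the reciprocity algorithm (Jacobi-symbol steps: pull out 2s via (2/n), flip via reciprocity, reduce):
  reciprocity: (653/941) -> +(941/653)
  reduce: (288/653)
  pull out 2: (2/653) = -1  (since 653 mod 8 = 5)
  pull out 2: (2/653) = -1  (since 653 mod 8 = 5)
  pull out 2: (2/653) = -1  (since 653 mod 8 = 5)
  pull out 2: (2/653) = -1  (since 653 mod 8 = 5)
  pull out 2: (2/653) = -1  (since 653 mod 8 = 5)
  reciprocity: (9/653) -> +(653/9)
  reduce: (5/9)
  reciprocity: (5/9) -> +(9/5)
  reduce: (4/5)
  pull out 2: (2/5) = -1  (since 5 mod 8 = 5)
  pull out 2: (2/5) = -1  (since 5 mod 8 = 5)
  (1/5) = 1
Product of signs = -1
(653/941) = -1

-1


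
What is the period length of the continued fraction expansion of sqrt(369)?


Run the CF algorithm for sqrt(369).
a_0 = floor(sqrt(369)) = 19; set m_0=0, q_0=1.
Recurrence: m' = q*a - m,  q' = (d - m'^2)/q,  a' = floor((a_0 + m')/q').
  step 1: m=19, q=8, a=4
  step 2: m=13, q=25, a=1
  step 3: m=12, q=9, a=3
  step 4: m=15, q=16, a=2
  step 5: m=17, q=5, a=7
  step 6: m=18, q=9, a=4
  step 7: m=18, q=5, a=7
  step 8: m=17, q=16, a=2
  step 9: m=15, q=9, a=3
  step 10: m=12, q=25, a=1
  step 11: m=13, q=8, a=4
  step 12: m=19, q=1, a=38
a_12 = 2*a_0 = 38, so the period closes here.
sqrt(369) = [19; 4, 1, 3, 2, 7, 4, 7, 2, 3, 1, 4, 38]
Period length = 12

12


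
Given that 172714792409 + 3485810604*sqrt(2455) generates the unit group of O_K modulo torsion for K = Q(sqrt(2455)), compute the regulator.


epsilon = 172714792409 + 3485810604*sqrt(2455)
= 3.4543e+11
R = ln(3.4543e+11)
= 26.5681

26.5681


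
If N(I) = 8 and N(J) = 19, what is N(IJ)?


N(IJ) = N(I) * N(J)
= 8 * 19
= 152

152


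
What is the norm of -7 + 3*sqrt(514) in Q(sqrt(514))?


N(a + b*sqrt(d)) = a^2 - d*b^2
= (-7)^2 - (514)*(3)^2
= 49 - 4626
= -4577

-4577


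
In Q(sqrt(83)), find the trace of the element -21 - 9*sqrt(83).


Tr(a + b*sqrt(d)) = (a + b*sqrt(d)) + (a - b*sqrt(d)) = 2a
= 2 * (-21)
= -42

-42


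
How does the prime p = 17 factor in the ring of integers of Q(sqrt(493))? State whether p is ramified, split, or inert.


K = Q(sqrt(493)). Since d mod 4 = 1, disc(K) = 493.
Check p | disc: 493 mod 17 = 0.
p divides disc, so p ramifies: (p) = P^2 with e=2, f=1, g=1.
Therefore p is ramified.

ramified


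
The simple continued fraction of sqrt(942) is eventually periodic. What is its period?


Run the CF algorithm for sqrt(942).
a_0 = floor(sqrt(942)) = 30; set m_0=0, q_0=1.
Recurrence: m' = q*a - m,  q' = (d - m'^2)/q,  a' = floor((a_0 + m')/q').
  step 1: m=30, q=42, a=1
  step 2: m=12, q=19, a=2
  step 3: m=26, q=14, a=4
  step 4: m=30, q=3, a=20
  step 5: m=30, q=14, a=4
  step 6: m=26, q=19, a=2
  step 7: m=12, q=42, a=1
  step 8: m=30, q=1, a=60
a_8 = 2*a_0 = 60, so the period closes here.
sqrt(942) = [30; 1, 2, 4, 20, 4, 2, 1, 60]
Period length = 8

8


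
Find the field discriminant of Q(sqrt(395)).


For K = Q(sqrt(d)) with d squarefree: disc(K) = d if d = 1 mod 4, and disc(K) = 4d if d = 2 or 3 mod 4.
Here d = 395, and d mod 4 = 3.
d = 3 mod 4, not 1 (O_K = Z[sqrt(d)]), so disc(K) = 4d = 4 * (395) = 1580

1580


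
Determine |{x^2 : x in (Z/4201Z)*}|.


For prime p, the number of non-zero quadratic residues is (p-1)/2.
= (4201-1)/2
= 2100

2100


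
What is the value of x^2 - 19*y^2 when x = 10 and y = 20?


x^2 - d*y^2
= 10^2 - 19*20^2
= 100 - 7600
= -7500

-7500


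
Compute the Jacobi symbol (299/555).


Compute (299/555) via quadratic reciprocity:
  reciprocity: (299/555) -> -(555/299)
  reduce: (256/299)
  pull out 2: (2/299) = -1  (since 299 mod 8 = 3)
  pull out 2: (2/299) = -1  (since 299 mod 8 = 3)
  pull out 2: (2/299) = -1  (since 299 mod 8 = 3)
  pull out 2: (2/299) = -1  (since 299 mod 8 = 3)
  pull out 2: (2/299) = -1  (since 299 mod 8 = 3)
  pull out 2: (2/299) = -1  (since 299 mod 8 = 3)
  pull out 2: (2/299) = -1  (since 299 mod 8 = 3)
  pull out 2: (2/299) = -1  (since 299 mod 8 = 3)
  (1/299) = 1
Product of signs = -1

-1
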